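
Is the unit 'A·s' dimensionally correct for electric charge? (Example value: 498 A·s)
Yes

electric charge has SI base units: A * s
A·s reduces to the same SI base units, so it is a valid unit for electric charge.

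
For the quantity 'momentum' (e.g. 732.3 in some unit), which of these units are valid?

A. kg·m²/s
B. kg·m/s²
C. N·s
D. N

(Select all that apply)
C

momentum has SI base units: kg * m / s

Checking each option against kg * m / s:
  A. kg·m²/s: ✗ does not match
  B. kg·m/s²: ✗ does not match
  C. N·s: ✓ matches
  D. N: ✗ does not match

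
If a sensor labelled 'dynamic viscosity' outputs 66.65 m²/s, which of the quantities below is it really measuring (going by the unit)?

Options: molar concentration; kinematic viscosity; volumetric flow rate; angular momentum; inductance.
kinematic viscosity

dynamic viscosity should have units dimensionally equivalent to kg / (m * s) (e.g. Pa·s).
The given unit 'm²/s' reduces to m^2 / s. Of the listed options, that is the dimensionality of kinematic viscosity.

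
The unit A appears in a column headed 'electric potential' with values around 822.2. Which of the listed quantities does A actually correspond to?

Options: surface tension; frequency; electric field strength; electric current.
electric current

electric potential should have units dimensionally equivalent to kg * m^2 / (A * s^3) (e.g. V).
The given unit 'A' reduces to A. Of the listed options, that is the dimensionality of electric current.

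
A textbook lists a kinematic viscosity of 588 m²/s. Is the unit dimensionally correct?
Yes

kinematic viscosity has SI base units: m^2 / s
m²/s reduces to the same SI base units, so it is a valid unit for kinematic viscosity.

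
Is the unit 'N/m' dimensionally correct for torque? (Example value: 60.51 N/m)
No

torque has SI base units: kg * m^2 / s^2
N/m does NOT reduce to kg * m^2 / s^2; a valid unit for torque would be e.g. N·m.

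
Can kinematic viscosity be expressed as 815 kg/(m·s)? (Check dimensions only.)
No

kinematic viscosity has SI base units: m^2 / s
kg/(m·s) does NOT reduce to m^2 / s; a valid unit for kinematic viscosity would be e.g. m²/s.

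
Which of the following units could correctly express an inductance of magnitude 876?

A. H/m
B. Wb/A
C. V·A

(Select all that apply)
B

inductance has SI base units: kg * m^2 / (A^2 * s^2)

Checking each option against kg * m^2 / (A^2 * s^2):
  A. H/m: ✗ does not match
  B. Wb/A: ✓ matches
  C. V·A: ✗ does not match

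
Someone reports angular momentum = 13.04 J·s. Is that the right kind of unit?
Yes

angular momentum has SI base units: kg * m^2 / s
J·s reduces to the same SI base units, so it is a valid unit for angular momentum.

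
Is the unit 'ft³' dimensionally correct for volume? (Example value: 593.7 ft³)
Yes

volume has SI base units: m^3
ft³ reduces to the same SI base units, so it is a valid unit for volume.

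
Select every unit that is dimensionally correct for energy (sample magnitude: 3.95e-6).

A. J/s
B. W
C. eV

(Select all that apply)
C

energy has SI base units: kg * m^2 / s^2

Checking each option against kg * m^2 / s^2:
  A. J/s: ✗ does not match
  B. W: ✗ does not match
  C. eV: ✓ matches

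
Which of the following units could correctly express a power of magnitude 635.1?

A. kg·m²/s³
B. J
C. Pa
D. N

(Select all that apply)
A

power has SI base units: kg * m^2 / s^3

Checking each option against kg * m^2 / s^3:
  A. kg·m²/s³: ✓ matches
  B. J: ✗ does not match
  C. Pa: ✗ does not match
  D. N: ✗ does not match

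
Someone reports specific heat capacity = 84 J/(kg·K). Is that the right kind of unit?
Yes

specific heat capacity has SI base units: m^2 / (s^2 * K)
J/(kg·K) reduces to the same SI base units, so it is a valid unit for specific heat capacity.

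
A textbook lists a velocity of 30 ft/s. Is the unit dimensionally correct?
Yes

velocity has SI base units: m / s
ft/s reduces to the same SI base units, so it is a valid unit for velocity.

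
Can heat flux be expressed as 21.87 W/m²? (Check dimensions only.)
Yes

heat flux has SI base units: kg / s^3
W/m² reduces to the same SI base units, so it is a valid unit for heat flux.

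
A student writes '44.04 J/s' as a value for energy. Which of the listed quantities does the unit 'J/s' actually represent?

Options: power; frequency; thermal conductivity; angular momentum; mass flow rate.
power

energy should have units dimensionally equivalent to kg * m^2 / s^2 (e.g. J).
The given unit 'J/s' reduces to kg * m^2 / s^3. Of the listed options, that is the dimensionality of power.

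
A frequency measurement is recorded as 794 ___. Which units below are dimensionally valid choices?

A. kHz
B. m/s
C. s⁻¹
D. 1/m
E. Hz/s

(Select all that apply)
A, C

frequency has SI base units: 1 / s

Checking each option against 1 / s:
  A. kHz: ✓ matches
  B. m/s: ✗ does not match
  C. s⁻¹: ✓ matches
  D. 1/m: ✗ does not match
  E. Hz/s: ✗ does not match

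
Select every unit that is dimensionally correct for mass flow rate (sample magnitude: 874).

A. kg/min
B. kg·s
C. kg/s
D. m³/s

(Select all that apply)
A, C

mass flow rate has SI base units: kg / s

Checking each option against kg / s:
  A. kg/min: ✓ matches
  B. kg·s: ✗ does not match
  C. kg/s: ✓ matches
  D. m³/s: ✗ does not match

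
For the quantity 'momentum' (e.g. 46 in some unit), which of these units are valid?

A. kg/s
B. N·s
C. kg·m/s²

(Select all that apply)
B

momentum has SI base units: kg * m / s

Checking each option against kg * m / s:
  A. kg/s: ✗ does not match
  B. N·s: ✓ matches
  C. kg·m/s²: ✗ does not match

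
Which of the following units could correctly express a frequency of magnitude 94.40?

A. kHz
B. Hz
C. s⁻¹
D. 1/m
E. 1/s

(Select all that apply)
A, B, C, E

frequency has SI base units: 1 / s

Checking each option against 1 / s:
  A. kHz: ✓ matches
  B. Hz: ✓ matches
  C. s⁻¹: ✓ matches
  D. 1/m: ✗ does not match
  E. 1/s: ✓ matches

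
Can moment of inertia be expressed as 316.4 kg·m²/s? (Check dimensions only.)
No

moment of inertia has SI base units: kg * m^2
kg·m²/s does NOT reduce to kg * m^2; a valid unit for moment of inertia would be e.g. kg·m².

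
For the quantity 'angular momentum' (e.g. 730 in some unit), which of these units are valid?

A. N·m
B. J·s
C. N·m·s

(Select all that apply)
B, C

angular momentum has SI base units: kg * m^2 / s

Checking each option against kg * m^2 / s:
  A. N·m: ✗ does not match
  B. J·s: ✓ matches
  C. N·m·s: ✓ matches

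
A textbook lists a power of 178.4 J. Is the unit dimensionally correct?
No

power has SI base units: kg * m^2 / s^3
J does NOT reduce to kg * m^2 / s^3; a valid unit for power would be e.g. W.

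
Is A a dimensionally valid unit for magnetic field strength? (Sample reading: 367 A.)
No

magnetic field strength has SI base units: A / m
A does NOT reduce to A / m; a valid unit for magnetic field strength would be e.g. A/m.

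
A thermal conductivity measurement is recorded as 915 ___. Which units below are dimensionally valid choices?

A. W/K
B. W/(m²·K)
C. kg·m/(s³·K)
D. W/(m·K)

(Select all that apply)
C, D

thermal conductivity has SI base units: kg * m / (s^3 * K)

Checking each option against kg * m / (s^3 * K):
  A. W/K: ✗ does not match
  B. W/(m²·K): ✗ does not match
  C. kg·m/(s³·K): ✓ matches
  D. W/(m·K): ✓ matches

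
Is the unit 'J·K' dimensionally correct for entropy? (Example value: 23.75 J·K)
No

entropy has SI base units: kg * m^2 / (s^2 * K)
J·K does NOT reduce to kg * m^2 / (s^2 * K); a valid unit for entropy would be e.g. J/K.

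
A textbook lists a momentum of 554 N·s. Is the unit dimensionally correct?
Yes

momentum has SI base units: kg * m / s
N·s reduces to the same SI base units, so it is a valid unit for momentum.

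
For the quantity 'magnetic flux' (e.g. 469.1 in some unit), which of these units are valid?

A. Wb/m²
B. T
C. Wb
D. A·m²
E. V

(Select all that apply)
C

magnetic flux has SI base units: kg * m^2 / (A * s^2)

Checking each option against kg * m^2 / (A * s^2):
  A. Wb/m²: ✗ does not match
  B. T: ✗ does not match
  C. Wb: ✓ matches
  D. A·m²: ✗ does not match
  E. V: ✗ does not match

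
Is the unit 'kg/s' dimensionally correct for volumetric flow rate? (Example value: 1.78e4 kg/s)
No

volumetric flow rate has SI base units: m^3 / s
kg/s does NOT reduce to m^3 / s; a valid unit for volumetric flow rate would be e.g. m³/s.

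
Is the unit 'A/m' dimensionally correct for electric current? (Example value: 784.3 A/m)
No

electric current has SI base units: A
A/m does NOT reduce to A; a valid unit for electric current would be e.g. A.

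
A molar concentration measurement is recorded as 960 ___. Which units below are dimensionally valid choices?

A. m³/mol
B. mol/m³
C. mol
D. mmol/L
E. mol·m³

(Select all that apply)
B, D

molar concentration has SI base units: mol / m^3

Checking each option against mol / m^3:
  A. m³/mol: ✗ does not match
  B. mol/m³: ✓ matches
  C. mol: ✗ does not match
  D. mmol/L: ✓ matches
  E. mol·m³: ✗ does not match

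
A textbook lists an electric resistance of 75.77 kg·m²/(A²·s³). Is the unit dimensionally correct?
Yes

electric resistance has SI base units: kg * m^2 / (A^2 * s^3)
kg·m²/(A²·s³) reduces to the same SI base units, so it is a valid unit for electric resistance.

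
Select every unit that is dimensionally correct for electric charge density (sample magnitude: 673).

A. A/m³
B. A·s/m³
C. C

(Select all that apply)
B

electric charge density has SI base units: A * s / m^3

Checking each option against A * s / m^3:
  A. A/m³: ✗ does not match
  B. A·s/m³: ✓ matches
  C. C: ✗ does not match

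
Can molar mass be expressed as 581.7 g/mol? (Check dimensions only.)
Yes

molar mass has SI base units: kg / mol
g/mol reduces to the same SI base units, so it is a valid unit for molar mass.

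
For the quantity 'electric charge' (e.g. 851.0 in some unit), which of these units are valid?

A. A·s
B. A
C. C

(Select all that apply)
A, C

electric charge has SI base units: A * s

Checking each option against A * s:
  A. A·s: ✓ matches
  B. A: ✗ does not match
  C. C: ✓ matches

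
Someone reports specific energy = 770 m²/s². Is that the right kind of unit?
Yes

specific energy has SI base units: m^2 / s^2
m²/s² reduces to the same SI base units, so it is a valid unit for specific energy.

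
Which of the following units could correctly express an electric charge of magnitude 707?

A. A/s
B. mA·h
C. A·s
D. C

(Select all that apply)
B, C, D

electric charge has SI base units: A * s

Checking each option against A * s:
  A. A/s: ✗ does not match
  B. mA·h: ✓ matches
  C. A·s: ✓ matches
  D. C: ✓ matches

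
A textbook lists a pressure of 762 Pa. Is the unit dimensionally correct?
Yes

pressure has SI base units: kg / (m * s^2)
Pa reduces to the same SI base units, so it is a valid unit for pressure.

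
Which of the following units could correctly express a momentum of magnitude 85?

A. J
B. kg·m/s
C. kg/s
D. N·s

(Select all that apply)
B, D

momentum has SI base units: kg * m / s

Checking each option against kg * m / s:
  A. J: ✗ does not match
  B. kg·m/s: ✓ matches
  C. kg/s: ✗ does not match
  D. N·s: ✓ matches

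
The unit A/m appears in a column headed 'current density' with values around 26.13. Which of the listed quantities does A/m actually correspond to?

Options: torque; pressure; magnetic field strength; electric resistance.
magnetic field strength

current density should have units dimensionally equivalent to A / m^2 (e.g. A/m²).
The given unit 'A/m' reduces to A / m. Of the listed options, that is the dimensionality of magnetic field strength.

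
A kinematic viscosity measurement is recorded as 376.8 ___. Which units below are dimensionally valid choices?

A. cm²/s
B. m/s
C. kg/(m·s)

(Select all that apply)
A

kinematic viscosity has SI base units: m^2 / s

Checking each option against m^2 / s:
  A. cm²/s: ✓ matches
  B. m/s: ✗ does not match
  C. kg/(m·s): ✗ does not match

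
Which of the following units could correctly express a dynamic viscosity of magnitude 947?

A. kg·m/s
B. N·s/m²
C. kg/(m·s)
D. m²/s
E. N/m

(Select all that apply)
B, C

dynamic viscosity has SI base units: kg / (m * s)

Checking each option against kg / (m * s):
  A. kg·m/s: ✗ does not match
  B. N·s/m²: ✓ matches
  C. kg/(m·s): ✓ matches
  D. m²/s: ✗ does not match
  E. N/m: ✗ does not match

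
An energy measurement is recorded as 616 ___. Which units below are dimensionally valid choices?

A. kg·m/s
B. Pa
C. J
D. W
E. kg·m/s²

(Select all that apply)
C

energy has SI base units: kg * m^2 / s^2

Checking each option against kg * m^2 / s^2:
  A. kg·m/s: ✗ does not match
  B. Pa: ✗ does not match
  C. J: ✓ matches
  D. W: ✗ does not match
  E. kg·m/s²: ✗ does not match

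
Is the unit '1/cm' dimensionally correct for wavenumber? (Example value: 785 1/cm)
Yes

wavenumber has SI base units: 1 / m
1/cm reduces to the same SI base units, so it is a valid unit for wavenumber.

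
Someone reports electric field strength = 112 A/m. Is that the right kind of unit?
No

electric field strength has SI base units: kg * m / (A * s^3)
A/m does NOT reduce to kg * m / (A * s^3); a valid unit for electric field strength would be e.g. V/m.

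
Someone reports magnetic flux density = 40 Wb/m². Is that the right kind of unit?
Yes

magnetic flux density has SI base units: kg / (A * s^2)
Wb/m² reduces to the same SI base units, so it is a valid unit for magnetic flux density.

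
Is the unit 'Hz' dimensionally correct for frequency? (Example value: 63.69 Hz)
Yes

frequency has SI base units: 1 / s
Hz reduces to the same SI base units, so it is a valid unit for frequency.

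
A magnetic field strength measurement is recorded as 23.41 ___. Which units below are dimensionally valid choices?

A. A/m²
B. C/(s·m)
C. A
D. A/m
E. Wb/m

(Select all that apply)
B, D

magnetic field strength has SI base units: A / m

Checking each option against A / m:
  A. A/m²: ✗ does not match
  B. C/(s·m): ✓ matches
  C. A: ✗ does not match
  D. A/m: ✓ matches
  E. Wb/m: ✗ does not match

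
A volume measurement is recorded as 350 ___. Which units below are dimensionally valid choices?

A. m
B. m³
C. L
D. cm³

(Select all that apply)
B, C, D

volume has SI base units: m^3

Checking each option against m^3:
  A. m: ✗ does not match
  B. m³: ✓ matches
  C. L: ✓ matches
  D. cm³: ✓ matches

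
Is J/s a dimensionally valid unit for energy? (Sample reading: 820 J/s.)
No

energy has SI base units: kg * m^2 / s^2
J/s does NOT reduce to kg * m^2 / s^2; a valid unit for energy would be e.g. J.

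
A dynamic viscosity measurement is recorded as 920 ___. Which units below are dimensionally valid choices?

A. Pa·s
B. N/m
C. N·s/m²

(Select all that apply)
A, C

dynamic viscosity has SI base units: kg / (m * s)

Checking each option against kg / (m * s):
  A. Pa·s: ✓ matches
  B. N/m: ✗ does not match
  C. N·s/m²: ✓ matches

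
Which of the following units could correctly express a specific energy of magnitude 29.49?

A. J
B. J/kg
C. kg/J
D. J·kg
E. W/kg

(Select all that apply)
B

specific energy has SI base units: m^2 / s^2

Checking each option against m^2 / s^2:
  A. J: ✗ does not match
  B. J/kg: ✓ matches
  C. kg/J: ✗ does not match
  D. J·kg: ✗ does not match
  E. W/kg: ✗ does not match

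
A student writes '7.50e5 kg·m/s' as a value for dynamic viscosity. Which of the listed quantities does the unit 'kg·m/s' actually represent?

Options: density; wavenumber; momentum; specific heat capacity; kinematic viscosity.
momentum

dynamic viscosity should have units dimensionally equivalent to kg / (m * s) (e.g. Pa·s).
The given unit 'kg·m/s' reduces to kg * m / s. Of the listed options, that is the dimensionality of momentum.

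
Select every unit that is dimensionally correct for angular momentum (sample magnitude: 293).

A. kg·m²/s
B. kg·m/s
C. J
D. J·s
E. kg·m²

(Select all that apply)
A, D

angular momentum has SI base units: kg * m^2 / s

Checking each option against kg * m^2 / s:
  A. kg·m²/s: ✓ matches
  B. kg·m/s: ✗ does not match
  C. J: ✗ does not match
  D. J·s: ✓ matches
  E. kg·m²: ✗ does not match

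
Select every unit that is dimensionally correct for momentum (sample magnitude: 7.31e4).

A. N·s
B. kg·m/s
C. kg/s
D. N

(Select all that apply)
A, B

momentum has SI base units: kg * m / s

Checking each option against kg * m / s:
  A. N·s: ✓ matches
  B. kg·m/s: ✓ matches
  C. kg/s: ✗ does not match
  D. N: ✗ does not match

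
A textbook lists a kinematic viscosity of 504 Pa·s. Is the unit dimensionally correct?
No

kinematic viscosity has SI base units: m^2 / s
Pa·s does NOT reduce to m^2 / s; a valid unit for kinematic viscosity would be e.g. m²/s.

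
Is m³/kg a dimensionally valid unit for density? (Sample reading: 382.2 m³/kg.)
No

density has SI base units: kg / m^3
m³/kg does NOT reduce to kg / m^3; a valid unit for density would be e.g. kg/m³.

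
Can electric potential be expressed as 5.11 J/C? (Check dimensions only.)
Yes

electric potential has SI base units: kg * m^2 / (A * s^3)
J/C reduces to the same SI base units, so it is a valid unit for electric potential.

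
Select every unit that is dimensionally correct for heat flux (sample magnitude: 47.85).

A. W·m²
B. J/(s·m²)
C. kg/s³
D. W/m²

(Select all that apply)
B, C, D

heat flux has SI base units: kg / s^3

Checking each option against kg / s^3:
  A. W·m²: ✗ does not match
  B. J/(s·m²): ✓ matches
  C. kg/s³: ✓ matches
  D. W/m²: ✓ matches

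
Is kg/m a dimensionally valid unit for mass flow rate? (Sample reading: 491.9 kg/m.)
No

mass flow rate has SI base units: kg / s
kg/m does NOT reduce to kg / s; a valid unit for mass flow rate would be e.g. kg/s.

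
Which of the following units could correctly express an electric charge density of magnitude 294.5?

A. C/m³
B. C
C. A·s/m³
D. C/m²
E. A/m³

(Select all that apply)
A, C

electric charge density has SI base units: A * s / m^3

Checking each option against A * s / m^3:
  A. C/m³: ✓ matches
  B. C: ✗ does not match
  C. A·s/m³: ✓ matches
  D. C/m²: ✗ does not match
  E. A/m³: ✗ does not match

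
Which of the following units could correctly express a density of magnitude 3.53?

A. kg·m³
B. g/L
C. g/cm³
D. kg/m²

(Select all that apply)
B, C

density has SI base units: kg / m^3

Checking each option against kg / m^3:
  A. kg·m³: ✗ does not match
  B. g/L: ✓ matches
  C. g/cm³: ✓ matches
  D. kg/m²: ✗ does not match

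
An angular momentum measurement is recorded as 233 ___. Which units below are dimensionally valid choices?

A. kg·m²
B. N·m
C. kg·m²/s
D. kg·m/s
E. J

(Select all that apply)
C

angular momentum has SI base units: kg * m^2 / s

Checking each option against kg * m^2 / s:
  A. kg·m²: ✗ does not match
  B. N·m: ✗ does not match
  C. kg·m²/s: ✓ matches
  D. kg·m/s: ✗ does not match
  E. J: ✗ does not match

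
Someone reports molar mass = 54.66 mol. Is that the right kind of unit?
No

molar mass has SI base units: kg / mol
mol does NOT reduce to kg / mol; a valid unit for molar mass would be e.g. kg/mol.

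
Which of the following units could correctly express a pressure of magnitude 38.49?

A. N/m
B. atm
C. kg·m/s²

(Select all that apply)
B

pressure has SI base units: kg / (m * s^2)

Checking each option against kg / (m * s^2):
  A. N/m: ✗ does not match
  B. atm: ✓ matches
  C. kg·m/s²: ✗ does not match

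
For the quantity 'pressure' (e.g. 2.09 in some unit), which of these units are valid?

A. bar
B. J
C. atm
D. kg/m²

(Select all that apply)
A, C

pressure has SI base units: kg / (m * s^2)

Checking each option against kg / (m * s^2):
  A. bar: ✓ matches
  B. J: ✗ does not match
  C. atm: ✓ matches
  D. kg/m²: ✗ does not match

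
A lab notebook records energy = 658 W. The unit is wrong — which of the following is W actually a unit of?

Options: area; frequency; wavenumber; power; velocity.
power

energy should have units dimensionally equivalent to kg * m^2 / s^2 (e.g. J).
The given unit 'W' reduces to kg * m^2 / s^3. Of the listed options, that is the dimensionality of power.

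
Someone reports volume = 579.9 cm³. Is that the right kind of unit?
Yes

volume has SI base units: m^3
cm³ reduces to the same SI base units, so it is a valid unit for volume.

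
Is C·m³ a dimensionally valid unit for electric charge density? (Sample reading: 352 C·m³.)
No

electric charge density has SI base units: A * s / m^3
C·m³ does NOT reduce to A * s / m^3; a valid unit for electric charge density would be e.g. C/m³.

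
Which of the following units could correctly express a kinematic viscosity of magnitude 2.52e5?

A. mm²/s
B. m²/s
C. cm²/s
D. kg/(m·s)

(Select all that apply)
A, B, C

kinematic viscosity has SI base units: m^2 / s

Checking each option against m^2 / s:
  A. mm²/s: ✓ matches
  B. m²/s: ✓ matches
  C. cm²/s: ✓ matches
  D. kg/(m·s): ✗ does not match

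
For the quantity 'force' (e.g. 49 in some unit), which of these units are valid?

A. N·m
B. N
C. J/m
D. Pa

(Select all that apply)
B, C

force has SI base units: kg * m / s^2

Checking each option against kg * m / s^2:
  A. N·m: ✗ does not match
  B. N: ✓ matches
  C. J/m: ✓ matches
  D. Pa: ✗ does not match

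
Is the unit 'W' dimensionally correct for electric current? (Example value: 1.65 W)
No

electric current has SI base units: A
W does NOT reduce to A; a valid unit for electric current would be e.g. A.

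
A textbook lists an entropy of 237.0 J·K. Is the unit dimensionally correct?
No

entropy has SI base units: kg * m^2 / (s^2 * K)
J·K does NOT reduce to kg * m^2 / (s^2 * K); a valid unit for entropy would be e.g. J/K.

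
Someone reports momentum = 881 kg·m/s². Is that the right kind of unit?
No

momentum has SI base units: kg * m / s
kg·m/s² does NOT reduce to kg * m / s; a valid unit for momentum would be e.g. kg·m/s.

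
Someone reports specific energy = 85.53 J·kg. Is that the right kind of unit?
No

specific energy has SI base units: m^2 / s^2
J·kg does NOT reduce to m^2 / s^2; a valid unit for specific energy would be e.g. J/kg.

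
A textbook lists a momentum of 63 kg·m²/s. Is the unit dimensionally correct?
No

momentum has SI base units: kg * m / s
kg·m²/s does NOT reduce to kg * m / s; a valid unit for momentum would be e.g. kg·m/s.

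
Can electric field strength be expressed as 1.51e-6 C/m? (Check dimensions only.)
No

electric field strength has SI base units: kg * m / (A * s^3)
C/m does NOT reduce to kg * m / (A * s^3); a valid unit for electric field strength would be e.g. V/m.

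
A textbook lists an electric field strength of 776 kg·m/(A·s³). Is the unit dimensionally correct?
Yes

electric field strength has SI base units: kg * m / (A * s^3)
kg·m/(A·s³) reduces to the same SI base units, so it is a valid unit for electric field strength.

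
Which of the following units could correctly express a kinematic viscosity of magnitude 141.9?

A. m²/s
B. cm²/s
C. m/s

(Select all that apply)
A, B

kinematic viscosity has SI base units: m^2 / s

Checking each option against m^2 / s:
  A. m²/s: ✓ matches
  B. cm²/s: ✓ matches
  C. m/s: ✗ does not match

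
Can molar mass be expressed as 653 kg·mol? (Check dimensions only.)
No

molar mass has SI base units: kg / mol
kg·mol does NOT reduce to kg / mol; a valid unit for molar mass would be e.g. kg/mol.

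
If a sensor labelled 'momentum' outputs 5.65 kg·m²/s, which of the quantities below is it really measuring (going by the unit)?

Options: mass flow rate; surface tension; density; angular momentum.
angular momentum

momentum should have units dimensionally equivalent to kg * m / s (e.g. kg·m/s).
The given unit 'kg·m²/s' reduces to kg * m^2 / s. Of the listed options, that is the dimensionality of angular momentum.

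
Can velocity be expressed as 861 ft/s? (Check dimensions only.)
Yes

velocity has SI base units: m / s
ft/s reduces to the same SI base units, so it is a valid unit for velocity.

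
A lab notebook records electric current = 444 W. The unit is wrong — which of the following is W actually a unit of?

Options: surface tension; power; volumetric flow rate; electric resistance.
power

electric current should have units dimensionally equivalent to A (e.g. A).
The given unit 'W' reduces to kg * m^2 / s^3. Of the listed options, that is the dimensionality of power.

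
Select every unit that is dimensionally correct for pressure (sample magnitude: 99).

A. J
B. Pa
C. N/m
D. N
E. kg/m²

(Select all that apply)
B

pressure has SI base units: kg / (m * s^2)

Checking each option against kg / (m * s^2):
  A. J: ✗ does not match
  B. Pa: ✓ matches
  C. N/m: ✗ does not match
  D. N: ✗ does not match
  E. kg/m²: ✗ does not match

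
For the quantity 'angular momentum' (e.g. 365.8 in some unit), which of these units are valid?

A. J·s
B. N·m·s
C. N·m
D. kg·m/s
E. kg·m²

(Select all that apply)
A, B

angular momentum has SI base units: kg * m^2 / s

Checking each option against kg * m^2 / s:
  A. J·s: ✓ matches
  B. N·m·s: ✓ matches
  C. N·m: ✗ does not match
  D. kg·m/s: ✗ does not match
  E. kg·m²: ✗ does not match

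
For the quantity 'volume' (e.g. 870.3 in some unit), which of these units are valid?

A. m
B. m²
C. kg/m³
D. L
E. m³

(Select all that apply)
D, E

volume has SI base units: m^3

Checking each option against m^3:
  A. m: ✗ does not match
  B. m²: ✗ does not match
  C. kg/m³: ✗ does not match
  D. L: ✓ matches
  E. m³: ✓ matches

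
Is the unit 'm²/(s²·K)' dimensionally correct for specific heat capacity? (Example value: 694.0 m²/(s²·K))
Yes

specific heat capacity has SI base units: m^2 / (s^2 * K)
m²/(s²·K) reduces to the same SI base units, so it is a valid unit for specific heat capacity.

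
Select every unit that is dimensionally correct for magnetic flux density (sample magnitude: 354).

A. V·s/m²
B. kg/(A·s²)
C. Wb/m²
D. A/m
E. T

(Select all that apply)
A, B, C, E

magnetic flux density has SI base units: kg / (A * s^2)

Checking each option against kg / (A * s^2):
  A. V·s/m²: ✓ matches
  B. kg/(A·s²): ✓ matches
  C. Wb/m²: ✓ matches
  D. A/m: ✗ does not match
  E. T: ✓ matches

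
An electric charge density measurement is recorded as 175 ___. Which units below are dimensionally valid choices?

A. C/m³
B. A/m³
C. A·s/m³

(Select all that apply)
A, C

electric charge density has SI base units: A * s / m^3

Checking each option against A * s / m^3:
  A. C/m³: ✓ matches
  B. A/m³: ✗ does not match
  C. A·s/m³: ✓ matches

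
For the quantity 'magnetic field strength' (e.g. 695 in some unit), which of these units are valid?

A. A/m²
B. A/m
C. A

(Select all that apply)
B

magnetic field strength has SI base units: A / m

Checking each option against A / m:
  A. A/m²: ✗ does not match
  B. A/m: ✓ matches
  C. A: ✗ does not match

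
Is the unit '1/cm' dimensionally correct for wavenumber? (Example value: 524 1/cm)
Yes

wavenumber has SI base units: 1 / m
1/cm reduces to the same SI base units, so it is a valid unit for wavenumber.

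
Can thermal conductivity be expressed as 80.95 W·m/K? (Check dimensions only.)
No

thermal conductivity has SI base units: kg * m / (s^3 * K)
W·m/K does NOT reduce to kg * m / (s^3 * K); a valid unit for thermal conductivity would be e.g. W/(m·K).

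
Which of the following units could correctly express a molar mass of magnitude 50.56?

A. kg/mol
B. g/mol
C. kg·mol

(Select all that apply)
A, B

molar mass has SI base units: kg / mol

Checking each option against kg / mol:
  A. kg/mol: ✓ matches
  B. g/mol: ✓ matches
  C. kg·mol: ✗ does not match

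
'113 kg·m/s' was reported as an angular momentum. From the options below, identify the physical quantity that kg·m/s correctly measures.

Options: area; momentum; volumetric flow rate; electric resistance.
momentum

angular momentum should have units dimensionally equivalent to kg * m^2 / s (e.g. kg·m²/s).
The given unit 'kg·m/s' reduces to kg * m / s. Of the listed options, that is the dimensionality of momentum.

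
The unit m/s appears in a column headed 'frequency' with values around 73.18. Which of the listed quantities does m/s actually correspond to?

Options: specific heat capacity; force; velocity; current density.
velocity

frequency should have units dimensionally equivalent to 1 / s (e.g. Hz).
The given unit 'm/s' reduces to m / s. Of the listed options, that is the dimensionality of velocity.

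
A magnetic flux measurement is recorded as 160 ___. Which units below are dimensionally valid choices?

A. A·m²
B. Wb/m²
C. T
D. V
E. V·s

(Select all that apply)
E

magnetic flux has SI base units: kg * m^2 / (A * s^2)

Checking each option against kg * m^2 / (A * s^2):
  A. A·m²: ✗ does not match
  B. Wb/m²: ✗ does not match
  C. T: ✗ does not match
  D. V: ✗ does not match
  E. V·s: ✓ matches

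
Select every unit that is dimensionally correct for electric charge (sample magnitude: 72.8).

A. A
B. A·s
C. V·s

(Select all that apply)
B

electric charge has SI base units: A * s

Checking each option against A * s:
  A. A: ✗ does not match
  B. A·s: ✓ matches
  C. V·s: ✗ does not match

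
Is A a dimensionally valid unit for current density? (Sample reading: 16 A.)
No

current density has SI base units: A / m^2
A does NOT reduce to A / m^2; a valid unit for current density would be e.g. A/m².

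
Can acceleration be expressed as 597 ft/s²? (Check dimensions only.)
Yes

acceleration has SI base units: m / s^2
ft/s² reduces to the same SI base units, so it is a valid unit for acceleration.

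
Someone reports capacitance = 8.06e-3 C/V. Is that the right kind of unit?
Yes

capacitance has SI base units: A^2 * s^4 / (kg * m^2)
C/V reduces to the same SI base units, so it is a valid unit for capacitance.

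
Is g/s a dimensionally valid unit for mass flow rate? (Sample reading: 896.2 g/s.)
Yes

mass flow rate has SI base units: kg / s
g/s reduces to the same SI base units, so it is a valid unit for mass flow rate.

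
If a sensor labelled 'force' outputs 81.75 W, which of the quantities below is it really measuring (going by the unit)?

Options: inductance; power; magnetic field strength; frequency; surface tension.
power

force should have units dimensionally equivalent to kg * m / s^2 (e.g. N).
The given unit 'W' reduces to kg * m^2 / s^3. Of the listed options, that is the dimensionality of power.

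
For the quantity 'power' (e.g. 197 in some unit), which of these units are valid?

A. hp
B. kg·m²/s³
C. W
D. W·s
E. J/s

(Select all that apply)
A, B, C, E

power has SI base units: kg * m^2 / s^3

Checking each option against kg * m^2 / s^3:
  A. hp: ✓ matches
  B. kg·m²/s³: ✓ matches
  C. W: ✓ matches
  D. W·s: ✗ does not match
  E. J/s: ✓ matches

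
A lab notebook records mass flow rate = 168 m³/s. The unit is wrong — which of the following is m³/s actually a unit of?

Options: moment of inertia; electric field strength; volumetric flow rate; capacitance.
volumetric flow rate

mass flow rate should have units dimensionally equivalent to kg / s (e.g. kg/s).
The given unit 'm³/s' reduces to m^3 / s. Of the listed options, that is the dimensionality of volumetric flow rate.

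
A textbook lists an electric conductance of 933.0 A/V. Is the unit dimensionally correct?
Yes

electric conductance has SI base units: A^2 * s^3 / (kg * m^2)
A/V reduces to the same SI base units, so it is a valid unit for electric conductance.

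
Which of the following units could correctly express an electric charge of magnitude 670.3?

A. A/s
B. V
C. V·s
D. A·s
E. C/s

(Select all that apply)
D

electric charge has SI base units: A * s

Checking each option against A * s:
  A. A/s: ✗ does not match
  B. V: ✗ does not match
  C. V·s: ✗ does not match
  D. A·s: ✓ matches
  E. C/s: ✗ does not match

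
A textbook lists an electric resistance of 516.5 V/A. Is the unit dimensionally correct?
Yes

electric resistance has SI base units: kg * m^2 / (A^2 * s^3)
V/A reduces to the same SI base units, so it is a valid unit for electric resistance.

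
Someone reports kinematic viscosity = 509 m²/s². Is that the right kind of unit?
No

kinematic viscosity has SI base units: m^2 / s
m²/s² does NOT reduce to m^2 / s; a valid unit for kinematic viscosity would be e.g. m²/s.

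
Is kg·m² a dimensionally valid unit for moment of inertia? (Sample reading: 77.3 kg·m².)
Yes

moment of inertia has SI base units: kg * m^2
kg·m² reduces to the same SI base units, so it is a valid unit for moment of inertia.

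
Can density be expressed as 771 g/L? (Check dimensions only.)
Yes

density has SI base units: kg / m^3
g/L reduces to the same SI base units, so it is a valid unit for density.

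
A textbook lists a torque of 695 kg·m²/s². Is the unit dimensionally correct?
Yes

torque has SI base units: kg * m^2 / s^2
kg·m²/s² reduces to the same SI base units, so it is a valid unit for torque.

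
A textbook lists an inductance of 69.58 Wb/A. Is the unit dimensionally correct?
Yes

inductance has SI base units: kg * m^2 / (A^2 * s^2)
Wb/A reduces to the same SI base units, so it is a valid unit for inductance.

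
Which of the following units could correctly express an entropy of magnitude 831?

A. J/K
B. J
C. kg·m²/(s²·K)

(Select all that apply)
A, C

entropy has SI base units: kg * m^2 / (s^2 * K)

Checking each option against kg * m^2 / (s^2 * K):
  A. J/K: ✓ matches
  B. J: ✗ does not match
  C. kg·m²/(s²·K): ✓ matches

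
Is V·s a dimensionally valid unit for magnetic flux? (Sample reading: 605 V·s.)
Yes

magnetic flux has SI base units: kg * m^2 / (A * s^2)
V·s reduces to the same SI base units, so it is a valid unit for magnetic flux.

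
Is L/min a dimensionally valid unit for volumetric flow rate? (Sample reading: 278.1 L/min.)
Yes

volumetric flow rate has SI base units: m^3 / s
L/min reduces to the same SI base units, so it is a valid unit for volumetric flow rate.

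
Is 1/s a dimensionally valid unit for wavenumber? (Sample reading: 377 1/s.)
No

wavenumber has SI base units: 1 / m
1/s does NOT reduce to 1 / m; a valid unit for wavenumber would be e.g. 1/m.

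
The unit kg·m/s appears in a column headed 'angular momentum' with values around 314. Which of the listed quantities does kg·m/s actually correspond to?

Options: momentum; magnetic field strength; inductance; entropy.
momentum

angular momentum should have units dimensionally equivalent to kg * m^2 / s (e.g. kg·m²/s).
The given unit 'kg·m/s' reduces to kg * m / s. Of the listed options, that is the dimensionality of momentum.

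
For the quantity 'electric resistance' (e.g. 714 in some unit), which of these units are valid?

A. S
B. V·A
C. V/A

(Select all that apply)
C

electric resistance has SI base units: kg * m^2 / (A^2 * s^3)

Checking each option against kg * m^2 / (A^2 * s^3):
  A. S: ✗ does not match
  B. V·A: ✗ does not match
  C. V/A: ✓ matches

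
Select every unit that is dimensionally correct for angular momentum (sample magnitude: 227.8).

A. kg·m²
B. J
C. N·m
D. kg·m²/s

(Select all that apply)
D

angular momentum has SI base units: kg * m^2 / s

Checking each option against kg * m^2 / s:
  A. kg·m²: ✗ does not match
  B. J: ✗ does not match
  C. N·m: ✗ does not match
  D. kg·m²/s: ✓ matches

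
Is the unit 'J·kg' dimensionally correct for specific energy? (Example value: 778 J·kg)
No

specific energy has SI base units: m^2 / s^2
J·kg does NOT reduce to m^2 / s^2; a valid unit for specific energy would be e.g. J/kg.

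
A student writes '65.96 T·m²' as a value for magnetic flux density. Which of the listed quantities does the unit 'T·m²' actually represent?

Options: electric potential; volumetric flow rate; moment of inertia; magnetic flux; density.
magnetic flux

magnetic flux density should have units dimensionally equivalent to kg / (A * s^2) (e.g. T).
The given unit 'T·m²' reduces to kg * m^2 / (A * s^2). Of the listed options, that is the dimensionality of magnetic flux.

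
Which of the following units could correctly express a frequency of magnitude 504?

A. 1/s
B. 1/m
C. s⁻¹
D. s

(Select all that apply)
A, C

frequency has SI base units: 1 / s

Checking each option against 1 / s:
  A. 1/s: ✓ matches
  B. 1/m: ✗ does not match
  C. s⁻¹: ✓ matches
  D. s: ✗ does not match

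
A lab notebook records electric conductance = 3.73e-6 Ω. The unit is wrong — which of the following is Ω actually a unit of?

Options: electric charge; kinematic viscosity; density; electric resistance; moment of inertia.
electric resistance

electric conductance should have units dimensionally equivalent to A^2 * s^3 / (kg * m^2) (e.g. S).
The given unit 'Ω' reduces to kg * m^2 / (A^2 * s^3). Of the listed options, that is the dimensionality of electric resistance.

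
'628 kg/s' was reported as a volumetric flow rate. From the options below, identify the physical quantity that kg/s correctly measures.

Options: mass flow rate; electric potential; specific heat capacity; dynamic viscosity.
mass flow rate

volumetric flow rate should have units dimensionally equivalent to m^3 / s (e.g. m³/s).
The given unit 'kg/s' reduces to kg / s. Of the listed options, that is the dimensionality of mass flow rate.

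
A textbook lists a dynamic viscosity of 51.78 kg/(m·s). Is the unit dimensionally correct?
Yes

dynamic viscosity has SI base units: kg / (m * s)
kg/(m·s) reduces to the same SI base units, so it is a valid unit for dynamic viscosity.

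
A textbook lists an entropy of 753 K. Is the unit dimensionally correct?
No

entropy has SI base units: kg * m^2 / (s^2 * K)
K does NOT reduce to kg * m^2 / (s^2 * K); a valid unit for entropy would be e.g. J/K.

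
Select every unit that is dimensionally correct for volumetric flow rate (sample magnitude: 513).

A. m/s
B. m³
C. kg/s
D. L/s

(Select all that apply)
D

volumetric flow rate has SI base units: m^3 / s

Checking each option against m^3 / s:
  A. m/s: ✗ does not match
  B. m³: ✗ does not match
  C. kg/s: ✗ does not match
  D. L/s: ✓ matches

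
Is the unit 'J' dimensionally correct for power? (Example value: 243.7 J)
No

power has SI base units: kg * m^2 / s^3
J does NOT reduce to kg * m^2 / s^3; a valid unit for power would be e.g. W.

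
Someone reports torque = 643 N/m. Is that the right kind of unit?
No

torque has SI base units: kg * m^2 / s^2
N/m does NOT reduce to kg * m^2 / s^2; a valid unit for torque would be e.g. N·m.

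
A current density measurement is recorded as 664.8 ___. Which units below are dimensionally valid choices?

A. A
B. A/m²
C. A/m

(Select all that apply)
B

current density has SI base units: A / m^2

Checking each option against A / m^2:
  A. A: ✗ does not match
  B. A/m²: ✓ matches
  C. A/m: ✗ does not match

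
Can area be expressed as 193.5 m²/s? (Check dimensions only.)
No

area has SI base units: m^2
m²/s does NOT reduce to m^2; a valid unit for area would be e.g. m².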